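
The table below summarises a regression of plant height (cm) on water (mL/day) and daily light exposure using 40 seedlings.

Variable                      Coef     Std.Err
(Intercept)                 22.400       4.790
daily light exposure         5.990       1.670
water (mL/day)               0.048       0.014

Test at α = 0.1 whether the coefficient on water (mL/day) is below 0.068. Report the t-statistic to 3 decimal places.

t = -1.429

Read off: b = 0.048, SE = 0.014 for water (mL/day).
H₀: β₁ = 0.068 vs H₁: β₁ < 0.068.
t = (0.048 − 0.068) / 0.014 = -1.429.
df = n − k − 1 = 40 − 2 − 1 = 37.
One-sided p ≈ 0.0808, which is < 0.1, so reject H₀.
There is evidence that the true slope on water (mL/day) is below 0.068 cm per unit, holding the other predictors fixed.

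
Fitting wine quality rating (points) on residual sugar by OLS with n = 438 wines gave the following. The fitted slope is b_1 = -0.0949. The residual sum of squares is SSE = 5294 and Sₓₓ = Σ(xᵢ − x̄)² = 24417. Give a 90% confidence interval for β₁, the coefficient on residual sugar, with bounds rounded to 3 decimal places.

(-0.132, -0.058)

MSE = SSE/(n − 2) = 5294/436 = 12.1422.
SE(b_1) = √(MSE/Sₓₓ) = √(12.1422/24417) = 0.0222999.
df = n − 2 = 436.
t* = t_{0.05, 436} = 1.648356.
Margin = t* × SE = 1.648356 × 0.0222999 = 0.03676.
CI: -0.0949 ± 0.03676 → (-0.132, -0.058).
With 90% confidence, each one-unit increase in residual sugar is associated with a change of between -0.132 and -0.058 points in wine quality rating.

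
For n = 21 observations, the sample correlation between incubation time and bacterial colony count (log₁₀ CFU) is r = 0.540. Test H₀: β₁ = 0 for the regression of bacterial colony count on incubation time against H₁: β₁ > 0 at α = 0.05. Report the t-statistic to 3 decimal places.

t = r·√(n − 2)/√(1 − r²) = 0.540·√19/√0.7084 = 2.797.
df = n − 2 = 19.
One-sided p ≈ 0.0058, which is < 0.05, so reject H₀.
There is evidence of a linear association between incubation time and bacterial colony count.

t = 2.797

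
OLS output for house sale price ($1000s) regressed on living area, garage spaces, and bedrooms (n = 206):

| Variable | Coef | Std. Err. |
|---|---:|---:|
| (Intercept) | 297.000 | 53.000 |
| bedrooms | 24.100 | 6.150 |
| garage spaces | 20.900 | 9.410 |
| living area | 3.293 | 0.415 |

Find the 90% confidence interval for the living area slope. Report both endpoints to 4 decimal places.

Read off: b = 3.293, SE = 0.415 for living area.
df = n − k − 1 = 206 − 3 − 1 = 202.
t* = t_{0.05, 202} = 1.652432.
Margin = t* × SE = 1.652432 × 0.415 = 0.685759.
CI: 3.293 ± 0.685759 → (2.6072, 3.9788).

(2.6072, 3.9788)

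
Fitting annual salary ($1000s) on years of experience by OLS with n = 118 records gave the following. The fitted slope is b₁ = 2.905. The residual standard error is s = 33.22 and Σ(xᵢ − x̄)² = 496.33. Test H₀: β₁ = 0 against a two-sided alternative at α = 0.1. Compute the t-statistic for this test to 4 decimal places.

SE(b₁) = s/√Sₓₓ = 33.22/√496.33 = 1.49113.
t = 2.905 / 1.49113 = 1.9482.
df = n − 2 = 116.
Two-sided p ≈ 0.0538, which is < 0.1, so reject H₀.
There is evidence that years of experience is associated with annual salary.

t = 1.9482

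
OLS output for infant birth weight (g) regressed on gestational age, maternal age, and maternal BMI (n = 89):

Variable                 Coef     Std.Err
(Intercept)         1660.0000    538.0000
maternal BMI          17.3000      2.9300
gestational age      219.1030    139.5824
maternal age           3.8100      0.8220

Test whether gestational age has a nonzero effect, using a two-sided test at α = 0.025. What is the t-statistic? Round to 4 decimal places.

Read off: b = 219.1030, SE = 139.5824 for gestational age.
H₀: β₁ = 0 vs H₁: β₁ ≠ 0.
t = 219.1030 / 139.5824 = 1.5697.
df = n − k − 1 = 89 − 3 − 1 = 85.
Two-sided p ≈ 0.1202, which is ≥ 0.025, so fail to reject H₀.
The data do not give significant evidence of an association between gestational age and infant birth weight, after adjusting for the other predictors.

t = 1.5697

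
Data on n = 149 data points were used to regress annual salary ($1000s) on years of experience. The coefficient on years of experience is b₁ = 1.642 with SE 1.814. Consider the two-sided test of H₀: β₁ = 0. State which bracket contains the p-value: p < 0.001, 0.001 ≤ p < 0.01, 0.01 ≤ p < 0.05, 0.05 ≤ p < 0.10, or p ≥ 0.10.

p ≥ 0.10

t = 1.642 / 1.814 = 0.905.
df = n − 2 = 149 − 2 = 147.
Two-sided p = 2·P(T_{147} > |t|) ≈ 0.3669.
So p ≥ 0.10.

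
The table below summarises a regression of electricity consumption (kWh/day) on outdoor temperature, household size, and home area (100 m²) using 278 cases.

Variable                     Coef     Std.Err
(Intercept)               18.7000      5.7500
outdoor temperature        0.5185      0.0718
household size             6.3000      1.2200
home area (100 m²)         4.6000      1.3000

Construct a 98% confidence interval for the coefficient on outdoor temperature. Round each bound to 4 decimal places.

Read off: b = 0.5185, SE = 0.0718 for outdoor temperature.
df = n − k − 1 = 278 − 3 − 1 = 274.
t* = t_{0.01, 274} = 2.340034.
Margin = t* × SE = 2.340034 × 0.0718 = 0.168014.
CI: 0.5185 ± 0.168014 → (0.3505, 0.6865).

(0.3505, 0.6865)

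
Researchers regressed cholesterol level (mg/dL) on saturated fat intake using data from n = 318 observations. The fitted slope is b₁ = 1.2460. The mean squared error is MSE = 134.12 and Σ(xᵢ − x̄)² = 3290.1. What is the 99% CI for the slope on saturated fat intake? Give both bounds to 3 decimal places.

SE(b₁) = √(MSE/Sₓₓ) = √(134.12/3290.1) = 0.201903.
df = n − 2 = 316.
t* = t_{0.005, 316} = 2.591477.
Margin = t* × SE = 2.591477 × 0.201903 = 0.52323.
CI: 1.2460 ± 0.52323 → (0.723, 1.769).
With 99% confidence, each one-unit increase in saturated fat intake is associated with a change of between 0.723 and 1.769 mg/dL in cholesterol level.

(0.723, 1.769)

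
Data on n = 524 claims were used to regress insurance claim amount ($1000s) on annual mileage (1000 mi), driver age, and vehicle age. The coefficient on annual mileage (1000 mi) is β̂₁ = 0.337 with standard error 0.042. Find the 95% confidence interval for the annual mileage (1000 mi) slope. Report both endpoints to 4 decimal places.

(0.2545, 0.4195)

df = n − k − 1 = 524 − 3 − 1 = 520.
t* = t_{0.025, 520} = 1.964537.
Margin = t* × SE = 1.964537 × 0.042 = 0.082511.
CI: 0.337 ± 0.082511 → (0.2545, 0.4195).
With 95% confidence, each one-unit increase in annual mileage (1000 mi) is associated with a change of between 0.2545 and 0.4195 $1000s in insurance claim amount, holding the other predictors fixed.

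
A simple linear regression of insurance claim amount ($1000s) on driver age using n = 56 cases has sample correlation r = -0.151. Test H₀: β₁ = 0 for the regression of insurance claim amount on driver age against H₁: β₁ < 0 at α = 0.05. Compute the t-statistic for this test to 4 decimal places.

t = -1.1225

t = r·√(n − 2)/√(1 − r²) = -0.151·√54/√0.977199 = -1.1225.
df = n − 2 = 54.
One-sided p ≈ 0.1333, which is ≥ 0.05, so fail to reject H₀.
The data do not give significant evidence of a linear association between driver age and insurance claim amount.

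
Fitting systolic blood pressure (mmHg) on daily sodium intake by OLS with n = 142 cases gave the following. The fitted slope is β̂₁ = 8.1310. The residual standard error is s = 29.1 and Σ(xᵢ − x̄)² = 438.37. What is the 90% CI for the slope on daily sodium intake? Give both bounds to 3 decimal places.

SE(β̂₁) = s/√Sₓₓ = 29.1/√438.37 = 1.38986.
df = n − 2 = 140.
t* = t_{0.05, 140} = 1.655811.
Margin = t* × SE = 1.655811 × 1.38986 = 2.30135.
CI: 8.1310 ± 2.30135 → (5.830, 10.432).
With 90% confidence, each one-unit increase in daily sodium intake is associated with a change of between 5.830 and 10.432 mmHg in systolic blood pressure.

(5.830, 10.432)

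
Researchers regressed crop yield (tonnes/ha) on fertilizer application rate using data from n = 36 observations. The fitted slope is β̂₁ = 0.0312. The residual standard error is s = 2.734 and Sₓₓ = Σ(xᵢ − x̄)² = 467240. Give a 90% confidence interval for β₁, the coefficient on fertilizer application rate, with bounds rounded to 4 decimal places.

SE(β̂₁) = s/√Sₓₓ = 2.734/√467240 = 0.00399971.
df = n − 2 = 34.
t* = t_{0.05, 34} = 1.690924.
Margin = t* × SE = 1.690924 × 0.00399971 = 0.006763.
CI: 0.0312 ± 0.006763 → (0.0244, 0.0380).
With 90% confidence, each one-unit increase in fertilizer application rate is associated with a change of between 0.0244 and 0.0380 tonnes/ha in crop yield.

(0.0244, 0.0380)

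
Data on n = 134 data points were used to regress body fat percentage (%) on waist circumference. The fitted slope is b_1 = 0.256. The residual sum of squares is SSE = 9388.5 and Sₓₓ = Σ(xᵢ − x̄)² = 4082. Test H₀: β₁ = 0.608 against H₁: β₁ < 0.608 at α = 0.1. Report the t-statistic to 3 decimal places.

MSE = SSE/(n − 2) = 9388.5/132 = 71.125.
SE(b_1) = √(MSE/Sₓₓ) = √(71.125/4082) = 0.132.
t = (0.256 − 0.608) / 0.132 = -2.667.
df = n − 2 = 132.
One-sided p ≈ 0.0043, which is < 0.1, so reject H₀.
There is evidence that the true slope on waist circumference is below 0.608 % per unit.

t = -2.667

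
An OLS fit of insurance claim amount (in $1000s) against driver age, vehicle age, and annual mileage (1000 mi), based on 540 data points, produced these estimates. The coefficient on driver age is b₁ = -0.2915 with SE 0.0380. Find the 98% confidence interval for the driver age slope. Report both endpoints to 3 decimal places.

(-0.380, -0.203)

df = n − k − 1 = 540 − 3 − 1 = 536.
t* = t_{0.01, 536} = 2.333325.
Margin = t* × SE = 2.333325 × 0.0380 = 0.08867.
CI: -0.2915 ± 0.08867 → (-0.380, -0.203).
With 98% confidence, each one-unit increase in driver age is associated with a change of between -0.380 and -0.203 $1000s in insurance claim amount, holding the other predictors fixed.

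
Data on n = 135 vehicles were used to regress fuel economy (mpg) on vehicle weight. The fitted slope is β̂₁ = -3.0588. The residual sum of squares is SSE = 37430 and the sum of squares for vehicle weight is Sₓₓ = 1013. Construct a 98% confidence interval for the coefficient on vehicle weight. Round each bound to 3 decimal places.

(-4.300, -1.818)

MSE = SSE/(n − 2) = 37430/133 = 281.429.
SE(β̂₁) = √(MSE/Sₓₓ) = √(281.429/1013) = 0.527083.
df = n − 2 = 133.
t* = t_{0.01, 133} = 2.354712.
Margin = t* × SE = 2.354712 × 0.527083 = 1.24113.
CI: -3.0588 ± 1.24113 → (-4.300, -1.818).
With 98% confidence, each one-unit increase in vehicle weight is associated with a change of between -4.300 and -1.818 mpg in fuel economy.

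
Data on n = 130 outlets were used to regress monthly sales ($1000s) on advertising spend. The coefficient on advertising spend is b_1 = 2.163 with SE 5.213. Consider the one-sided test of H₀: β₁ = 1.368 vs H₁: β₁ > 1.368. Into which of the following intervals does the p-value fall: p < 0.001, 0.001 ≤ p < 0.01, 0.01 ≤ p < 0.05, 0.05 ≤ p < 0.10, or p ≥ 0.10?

t = (2.163 − 1.368) / 5.213 = 0.153.
df = n − 2 = 130 − 2 = 128.
One-sided p = P(T_{128} > t) ≈ 0.4395.
So p ≥ 0.10.

p ≥ 0.10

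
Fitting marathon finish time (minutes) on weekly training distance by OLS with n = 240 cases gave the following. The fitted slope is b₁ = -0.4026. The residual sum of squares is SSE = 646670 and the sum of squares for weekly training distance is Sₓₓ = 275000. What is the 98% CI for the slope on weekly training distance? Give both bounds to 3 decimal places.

(-0.635, -0.170)

MSE = SSE/(n − 2) = 646670/238 = 2717.1.
SE(b₁) = √(MSE/Sₓₓ) = √(2717.1/275000) = 0.0994.
df = n − 2 = 238.
t* = t_{0.01, 238} = 2.342118.
Margin = t* × SE = 2.342118 × 0.0994 = 0.23281.
CI: -0.4026 ± 0.23281 → (-0.635, -0.170).
With 98% confidence, each one-unit increase in weekly training distance is associated with a change of between -0.635 and -0.170 minutes in marathon finish time.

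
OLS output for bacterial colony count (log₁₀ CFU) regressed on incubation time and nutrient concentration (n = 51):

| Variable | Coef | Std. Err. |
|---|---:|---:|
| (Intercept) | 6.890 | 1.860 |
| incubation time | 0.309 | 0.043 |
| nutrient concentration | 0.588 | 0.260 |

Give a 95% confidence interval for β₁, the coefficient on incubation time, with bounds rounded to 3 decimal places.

Read off: b = 0.309, SE = 0.043 for incubation time.
df = n − k − 1 = 51 − 2 − 1 = 48.
t* = t_{0.025, 48} = 2.010635.
Margin = t* × SE = 2.010635 × 0.043 = 0.08646.
CI: 0.309 ± 0.08646 → (0.223, 0.395).

(0.223, 0.395)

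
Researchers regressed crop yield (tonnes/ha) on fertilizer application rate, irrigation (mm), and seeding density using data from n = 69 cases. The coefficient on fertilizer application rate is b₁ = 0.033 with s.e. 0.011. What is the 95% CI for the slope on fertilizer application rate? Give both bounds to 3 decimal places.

(0.011, 0.055)

df = n − k − 1 = 69 − 3 − 1 = 65.
t* = t_{0.025, 65} = 1.997138.
Margin = t* × SE = 1.997138 × 0.011 = 0.02197.
CI: 0.033 ± 0.02197 → (0.011, 0.055).
With 95% confidence, each one-unit increase in fertilizer application rate is associated with a change of between 0.011 and 0.055 tonnes/ha in crop yield, holding the other predictors fixed.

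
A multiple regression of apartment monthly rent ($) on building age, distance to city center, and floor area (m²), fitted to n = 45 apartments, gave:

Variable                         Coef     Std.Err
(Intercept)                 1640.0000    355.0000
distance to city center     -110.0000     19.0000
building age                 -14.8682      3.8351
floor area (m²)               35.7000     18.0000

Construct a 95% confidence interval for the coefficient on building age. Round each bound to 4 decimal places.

Read off: b = -14.8682, SE = 3.8351 for building age.
df = n − k − 1 = 45 − 3 − 1 = 41.
t* = t_{0.025, 41} = 2.019541.
Margin = t* × SE = 2.019541 × 3.8351 = 7.745142.
CI: -14.8682 ± 7.745142 → (-22.6133, -7.1231).

(-22.6133, -7.1231)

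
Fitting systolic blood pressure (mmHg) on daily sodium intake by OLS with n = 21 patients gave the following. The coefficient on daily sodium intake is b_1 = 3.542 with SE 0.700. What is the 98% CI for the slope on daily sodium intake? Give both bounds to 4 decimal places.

(1.7644, 5.3196)

df = n − 2 = 21 − 2 = 19.
t* = t_{0.01, 19} = 2.539483.
Margin = t* × SE = 2.539483 × 0.700 = 1.777638.
CI: 3.542 ± 1.777638 → (1.7644, 5.3196).
With 98% confidence, each one-unit increase in daily sodium intake is associated with a change of between 1.7644 and 5.3196 mmHg in systolic blood pressure.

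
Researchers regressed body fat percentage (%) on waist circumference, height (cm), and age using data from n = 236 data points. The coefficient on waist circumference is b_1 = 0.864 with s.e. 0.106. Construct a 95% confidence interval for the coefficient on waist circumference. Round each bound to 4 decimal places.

df = n − k − 1 = 236 − 3 − 1 = 232.
t* = t_{0.025, 232} = 1.970242.
Margin = t* × SE = 1.970242 × 0.106 = 0.208846.
CI: 0.864 ± 0.208846 → (0.6552, 1.0728).
With 95% confidence, each one-unit increase in waist circumference is associated with a change of between 0.6552 and 1.0728 % in body fat percentage, holding the other predictors fixed.

(0.6552, 1.0728)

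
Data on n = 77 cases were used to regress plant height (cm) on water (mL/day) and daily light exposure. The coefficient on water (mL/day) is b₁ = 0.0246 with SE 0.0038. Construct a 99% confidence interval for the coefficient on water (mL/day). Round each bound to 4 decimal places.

df = n − k − 1 = 77 − 2 − 1 = 74.
t* = t_{0.005, 74} = 2.643913.
Margin = t* × SE = 2.643913 × 0.0038 = 0.010047.
CI: 0.0246 ± 0.010047 → (0.0146, 0.0346).
With 99% confidence, each one-unit increase in water (mL/day) is associated with a change of between 0.0146 and 0.0346 cm in plant height, holding the other predictors fixed.

(0.0146, 0.0346)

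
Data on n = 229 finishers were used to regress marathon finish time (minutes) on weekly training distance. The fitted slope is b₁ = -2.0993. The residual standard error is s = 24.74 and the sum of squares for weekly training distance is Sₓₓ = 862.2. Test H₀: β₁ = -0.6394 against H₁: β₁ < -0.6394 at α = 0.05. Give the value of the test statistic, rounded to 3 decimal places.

t = -1.733

SE(b₁) = s/√Sₓₓ = 24.74/√862.2 = 0.84255.
t = (-2.0993 − (-0.6394)) / 0.84255 = -1.733.
df = n − 2 = 227.
One-sided p ≈ 0.0423, which is < 0.05, so reject H₀.
There is evidence that the true slope on weekly training distance is below -0.6394 minutes per unit.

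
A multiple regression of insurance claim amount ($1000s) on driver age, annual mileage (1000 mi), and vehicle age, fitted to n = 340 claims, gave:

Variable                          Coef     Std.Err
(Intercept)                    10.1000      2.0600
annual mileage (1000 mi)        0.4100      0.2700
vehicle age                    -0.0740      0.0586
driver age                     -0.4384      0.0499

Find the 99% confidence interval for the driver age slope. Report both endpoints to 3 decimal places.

(-0.568, -0.309)

Read off: b = -0.4384, SE = 0.0499 for driver age.
df = n − k − 1 = 340 − 3 − 1 = 336.
t* = t_{0.005, 336} = 2.59054.
Margin = t* × SE = 2.59054 × 0.0499 = 0.12927.
CI: -0.4384 ± 0.12927 → (-0.568, -0.309).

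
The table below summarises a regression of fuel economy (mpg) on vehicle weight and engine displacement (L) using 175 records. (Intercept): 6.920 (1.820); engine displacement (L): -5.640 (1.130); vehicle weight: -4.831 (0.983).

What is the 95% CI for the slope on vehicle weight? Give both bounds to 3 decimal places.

(-6.771, -2.891)

Read off: b = -4.831, SE = 0.983 for vehicle weight.
df = n − k − 1 = 175 − 2 − 1 = 172.
t* = t_{0.025, 172} = 1.973852.
Margin = t* × SE = 1.973852 × 0.983 = 1.94030.
CI: -4.831 ± 1.94030 → (-6.771, -2.891).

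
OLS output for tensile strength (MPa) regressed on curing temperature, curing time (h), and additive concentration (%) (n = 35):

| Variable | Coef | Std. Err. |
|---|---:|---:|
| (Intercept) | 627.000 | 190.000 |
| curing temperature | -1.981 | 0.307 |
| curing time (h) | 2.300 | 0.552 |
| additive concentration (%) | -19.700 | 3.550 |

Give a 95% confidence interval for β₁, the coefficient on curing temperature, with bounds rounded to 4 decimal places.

Read off: b = -1.981, SE = 0.307 for curing temperature.
df = n − k − 1 = 35 − 3 − 1 = 31.
t* = t_{0.025, 31} = 2.039513.
Margin = t* × SE = 2.039513 × 0.307 = 0.626131.
CI: -1.981 ± 0.626131 → (-2.6071, -1.3549).

(-2.6071, -1.3549)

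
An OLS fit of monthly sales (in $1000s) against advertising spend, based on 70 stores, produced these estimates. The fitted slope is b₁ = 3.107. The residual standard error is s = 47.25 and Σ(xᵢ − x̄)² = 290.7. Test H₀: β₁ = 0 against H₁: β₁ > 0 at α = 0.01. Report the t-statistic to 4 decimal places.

SE(b₁) = s/√Sₓₓ = 47.25/√290.7 = 2.77127.
t = 3.107 / 2.77127 = 1.1211.
df = n − 2 = 68.
One-sided p ≈ 0.1331, which is ≥ 0.01, so fail to reject H₀.
The data do not give significant evidence that the true slope on advertising spend is positive.

t = 1.1211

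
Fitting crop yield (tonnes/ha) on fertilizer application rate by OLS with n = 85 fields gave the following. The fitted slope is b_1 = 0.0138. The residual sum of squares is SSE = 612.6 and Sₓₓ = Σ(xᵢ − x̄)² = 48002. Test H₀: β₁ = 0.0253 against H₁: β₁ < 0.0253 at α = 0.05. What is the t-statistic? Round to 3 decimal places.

t = -0.927

MSE = SSE/(n − 2) = 612.6/83 = 7.38072.
SE(b_1) = √(MSE/Sₓₓ) = √(7.38072/48002) = 0.0123999.
t = (0.0138 − 0.0253) / 0.0123999 = -0.927.
df = n − 2 = 83.
One-sided p ≈ 0.1782, which is ≥ 0.05, so fail to reject H₀.
The data do not give significant evidence that the true slope on fertilizer application rate is below 0.0253 tonnes/ha per unit.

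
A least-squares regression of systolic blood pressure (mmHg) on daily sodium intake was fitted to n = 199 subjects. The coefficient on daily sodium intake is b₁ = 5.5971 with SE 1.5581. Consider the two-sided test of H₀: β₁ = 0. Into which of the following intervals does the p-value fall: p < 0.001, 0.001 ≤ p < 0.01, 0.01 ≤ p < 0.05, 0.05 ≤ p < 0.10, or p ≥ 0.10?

t = 5.5971 / 1.5581 = 3.592.
df = n − 2 = 199 − 2 = 197.
Two-sided p = 2·P(T_{197} > |t|) ≈ 0.0004.
So p < 0.001.

p < 0.001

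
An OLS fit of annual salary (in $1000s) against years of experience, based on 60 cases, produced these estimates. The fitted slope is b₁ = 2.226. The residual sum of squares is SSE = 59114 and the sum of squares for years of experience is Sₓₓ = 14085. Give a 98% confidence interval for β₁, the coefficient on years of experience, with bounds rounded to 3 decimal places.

(1.582, 2.870)

MSE = SSE/(n − 2) = 59114/58 = 1019.21.
SE(b₁) = √(MSE/Sₓₓ) = √(1019.21/14085) = 0.269.
df = n − 2 = 58.
t* = t_{0.01, 58} = 2.392377.
Margin = t* × SE = 2.392377 × 0.269 = 0.64355.
CI: 2.226 ± 0.64355 → (1.582, 2.870).
With 98% confidence, each one-unit increase in years of experience is associated with a change of between 1.582 and 2.870 $1000s in annual salary.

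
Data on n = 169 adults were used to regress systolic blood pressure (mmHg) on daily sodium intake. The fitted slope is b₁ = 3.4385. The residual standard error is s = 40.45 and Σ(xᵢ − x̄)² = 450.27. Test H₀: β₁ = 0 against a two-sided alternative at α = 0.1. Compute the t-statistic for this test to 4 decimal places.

t = 1.8038

SE(b₁) = s/√Sₓₓ = 40.45/√450.27 = 1.90626.
t = 3.4385 / 1.90626 = 1.8038.
df = n − 2 = 167.
Two-sided p ≈ 0.0731, which is < 0.1, so reject H₀.
There is evidence that daily sodium intake is associated with systolic blood pressure.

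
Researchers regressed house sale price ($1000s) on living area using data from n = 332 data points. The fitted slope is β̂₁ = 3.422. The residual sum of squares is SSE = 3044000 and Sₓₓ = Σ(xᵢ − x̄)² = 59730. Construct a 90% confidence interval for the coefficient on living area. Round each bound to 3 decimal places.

MSE = SSE/(n − 2) = 3044000/330 = 9224.24.
SE(β̂₁) = √(MSE/Sₓₓ) = √(9224.24/59730) = 0.392979.
df = n − 2 = 330.
t* = t_{0.05, 330} = 1.649484.
Margin = t* × SE = 1.649484 × 0.392979 = 0.64821.
CI: 3.422 ± 0.64821 → (2.774, 4.070).
With 90% confidence, each one-unit increase in living area is associated with a change of between 2.774 and 4.070 $1000s in house sale price.

(2.774, 4.070)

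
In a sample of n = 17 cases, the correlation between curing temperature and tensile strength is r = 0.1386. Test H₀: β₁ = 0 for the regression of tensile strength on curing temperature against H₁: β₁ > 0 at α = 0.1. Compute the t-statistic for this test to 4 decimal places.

t = r·√(n − 2)/√(1 − r²) = 0.1386·√15/√0.98079 = 0.5420.
df = n − 2 = 15.
One-sided p ≈ 0.2979, which is ≥ 0.1, so fail to reject H₀.
The data do not give significant evidence of a linear association between curing temperature and tensile strength.

t = 0.5420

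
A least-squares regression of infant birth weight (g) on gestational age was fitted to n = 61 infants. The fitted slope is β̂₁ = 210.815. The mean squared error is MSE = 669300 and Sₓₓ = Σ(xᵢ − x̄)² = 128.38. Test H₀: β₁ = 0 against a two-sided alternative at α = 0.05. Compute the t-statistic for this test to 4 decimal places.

SE(β̂₁) = √(MSE/Sₓₓ) = √(669300/128.38) = 72.2041.
t = 210.815 / 72.2041 = 2.9197.
df = n − 2 = 59.
Two-sided p ≈ 0.0050, which is < 0.05, so reject H₀.
There is evidence that gestational age is associated with infant birth weight.

t = 2.9197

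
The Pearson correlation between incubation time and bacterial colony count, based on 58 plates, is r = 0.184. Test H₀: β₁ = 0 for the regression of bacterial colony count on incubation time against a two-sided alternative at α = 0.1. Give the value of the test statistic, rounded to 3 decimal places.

t = 1.401

t = r·√(n − 2)/√(1 − r²) = 0.184·√56/√0.966144 = 1.401.
df = n − 2 = 56.
Two-sided p ≈ 0.1668, which is ≥ 0.1, so fail to reject H₀.
The data do not give significant evidence of a linear association between incubation time and bacterial colony count.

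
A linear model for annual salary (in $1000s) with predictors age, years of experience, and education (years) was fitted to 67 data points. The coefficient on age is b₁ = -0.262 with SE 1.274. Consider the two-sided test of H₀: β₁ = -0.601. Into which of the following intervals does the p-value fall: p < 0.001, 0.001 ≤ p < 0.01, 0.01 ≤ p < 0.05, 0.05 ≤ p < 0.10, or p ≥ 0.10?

p ≥ 0.10

t = (-0.262 − (-0.601)) / 1.274 = 0.266.
df = n − k − 1 = 67 − 3 − 1 = 63.
Two-sided p = 2·P(T_{63} > |t|) ≈ 0.7910.
So p ≥ 0.10.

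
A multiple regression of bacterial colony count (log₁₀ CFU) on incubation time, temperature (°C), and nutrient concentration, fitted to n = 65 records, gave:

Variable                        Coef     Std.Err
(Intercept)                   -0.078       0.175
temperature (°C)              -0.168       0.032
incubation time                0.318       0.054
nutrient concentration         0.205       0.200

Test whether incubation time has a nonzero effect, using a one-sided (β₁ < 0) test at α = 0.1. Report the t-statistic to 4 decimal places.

Read off: b = 0.318, SE = 0.054 for incubation time.
H₀: β₁ = 0 vs H₁: β₁ < 0.
t = 0.318 / 0.054 = 5.8889.
df = n − k − 1 = 65 − 3 − 1 = 61.
One-sided p ≈ 1.0000, which is ≥ 0.1, so fail to reject H₀.
The data do not give significant evidence that the true slope on incubation time is negative, holding the other predictors fixed.

t = 5.8889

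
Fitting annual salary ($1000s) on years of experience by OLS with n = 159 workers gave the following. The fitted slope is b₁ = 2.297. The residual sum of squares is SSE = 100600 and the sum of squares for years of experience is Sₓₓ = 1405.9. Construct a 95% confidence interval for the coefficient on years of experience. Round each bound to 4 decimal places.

(0.9635, 3.6305)

MSE = SSE/(n − 2) = 100600/157 = 640.764.
SE(b₁) = √(MSE/Sₓₓ) = √(640.764/1405.9) = 0.675106.
df = n − 2 = 157.
t* = t_{0.025, 157} = 1.975189.
Margin = t* × SE = 1.975189 × 0.675106 = 1.333462.
CI: 2.297 ± 1.333462 → (0.9635, 3.6305).
With 95% confidence, each one-unit increase in years of experience is associated with a change of between 0.9635 and 3.6305 $1000s in annual salary.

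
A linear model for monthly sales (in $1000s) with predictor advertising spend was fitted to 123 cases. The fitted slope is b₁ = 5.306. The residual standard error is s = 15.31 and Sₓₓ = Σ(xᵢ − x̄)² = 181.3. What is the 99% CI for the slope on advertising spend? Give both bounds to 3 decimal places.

(2.330, 8.282)

SE(b₁) = s/√Sₓₓ = 15.31/√181.3 = 1.13704.
df = n − 2 = 121.
t* = t_{0.005, 121} = 2.617072.
Margin = t* × SE = 2.617072 × 1.13704 = 2.97572.
CI: 5.306 ± 2.97572 → (2.330, 8.282).
With 99% confidence, each one-unit increase in advertising spend is associated with a change of between 2.330 and 8.282 $1000s in monthly sales.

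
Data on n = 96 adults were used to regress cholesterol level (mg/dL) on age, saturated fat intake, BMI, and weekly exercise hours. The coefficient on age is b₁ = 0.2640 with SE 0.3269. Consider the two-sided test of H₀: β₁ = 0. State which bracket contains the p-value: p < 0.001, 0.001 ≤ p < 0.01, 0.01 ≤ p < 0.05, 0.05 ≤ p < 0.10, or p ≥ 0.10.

t = 0.2640 / 0.3269 = 0.808.
df = n − k − 1 = 96 − 4 − 1 = 91.
Two-sided p = 2·P(T_{91} > |t|) ≈ 0.4214.
So p ≥ 0.10.

p ≥ 0.10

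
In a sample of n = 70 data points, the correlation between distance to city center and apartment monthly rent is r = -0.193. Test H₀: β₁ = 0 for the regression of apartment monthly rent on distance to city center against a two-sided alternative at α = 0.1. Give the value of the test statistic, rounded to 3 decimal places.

t = r·√(n − 2)/√(1 − r²) = -0.193·√68/√0.962751 = -1.622.
df = n − 2 = 68.
Two-sided p ≈ 0.1094, which is ≥ 0.1, so fail to reject H₀.
The data do not give significant evidence of a linear association between distance to city center and apartment monthly rent.

t = -1.622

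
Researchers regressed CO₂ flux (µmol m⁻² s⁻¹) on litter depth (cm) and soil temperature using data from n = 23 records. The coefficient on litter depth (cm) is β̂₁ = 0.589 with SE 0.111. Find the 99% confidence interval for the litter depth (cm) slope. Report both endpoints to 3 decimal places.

df = n − k − 1 = 23 − 2 − 1 = 20.
t* = t_{0.005, 20} = 2.84534.
Margin = t* × SE = 2.84534 × 0.111 = 0.31583.
CI: 0.589 ± 0.31583 → (0.273, 0.905).
With 99% confidence, each one-unit increase in litter depth (cm) is associated with a change of between 0.273 and 0.905 µmol m⁻² s⁻¹ in CO₂ flux, holding the other predictors fixed.

(0.273, 0.905)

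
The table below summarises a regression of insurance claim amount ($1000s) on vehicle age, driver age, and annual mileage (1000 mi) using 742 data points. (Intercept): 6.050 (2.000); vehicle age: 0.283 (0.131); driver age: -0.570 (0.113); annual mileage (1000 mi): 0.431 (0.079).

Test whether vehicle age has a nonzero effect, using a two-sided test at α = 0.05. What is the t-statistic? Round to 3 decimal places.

t = 2.160

Read off: b = 0.283, SE = 0.131 for vehicle age.
H₀: β₁ = 0 vs H₁: β₁ ≠ 0.
t = 0.283 / 0.131 = 2.160.
df = n − k − 1 = 742 − 3 − 1 = 738.
Two-sided p ≈ 0.0311, which is < 0.05, so reject H₀.
There is evidence that vehicle age is associated with insurance claim amount, holding the other predictors fixed.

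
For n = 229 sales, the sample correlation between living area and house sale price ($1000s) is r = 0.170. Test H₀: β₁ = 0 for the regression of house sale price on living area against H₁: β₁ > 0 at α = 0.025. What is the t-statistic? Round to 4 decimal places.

t = 2.5991

t = r·√(n − 2)/√(1 − r²) = 0.170·√227/√0.9711 = 2.5991.
df = n − 2 = 227.
One-sided p ≈ 0.0050, which is < 0.025, so reject H₀.
There is evidence of a linear association between living area and house sale price.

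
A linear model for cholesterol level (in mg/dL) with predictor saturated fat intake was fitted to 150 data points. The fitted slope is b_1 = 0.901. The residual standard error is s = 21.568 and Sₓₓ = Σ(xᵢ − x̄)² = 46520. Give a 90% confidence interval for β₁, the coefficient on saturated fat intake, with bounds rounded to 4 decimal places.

(0.7355, 1.0665)

SE(b_1) = s/√Sₓₓ = 21.568/√46520 = 0.0999977.
df = n − 2 = 148.
t* = t_{0.05, 148} = 1.655215.
Margin = t* × SE = 1.655215 × 0.0999977 = 0.165518.
CI: 0.901 ± 0.165518 → (0.7355, 1.0665).
With 90% confidence, each one-unit increase in saturated fat intake is associated with a change of between 0.7355 and 1.0665 mg/dL in cholesterol level.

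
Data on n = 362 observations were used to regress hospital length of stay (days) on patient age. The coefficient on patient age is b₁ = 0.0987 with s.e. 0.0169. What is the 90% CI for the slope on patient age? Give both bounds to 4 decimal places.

(0.0708, 0.1266)

df = n − 2 = 362 − 2 = 360.
t* = t_{0.05, 360} = 1.649097.
Margin = t* × SE = 1.649097 × 0.0169 = 0.027870.
CI: 0.0987 ± 0.027870 → (0.0708, 0.1266).
With 90% confidence, each one-unit increase in patient age is associated with a change of between 0.0708 and 0.1266 days in hospital length of stay.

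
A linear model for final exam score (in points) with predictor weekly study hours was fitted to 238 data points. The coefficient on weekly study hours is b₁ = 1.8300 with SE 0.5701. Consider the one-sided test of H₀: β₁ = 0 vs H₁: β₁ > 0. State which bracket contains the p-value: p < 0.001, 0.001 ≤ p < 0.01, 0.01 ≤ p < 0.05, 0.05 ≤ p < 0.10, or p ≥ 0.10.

p < 0.001

t = 1.8300 / 0.5701 = 3.210.
df = n − 2 = 238 − 2 = 236.
One-sided p = P(T_{236} > t) ≈ 0.0008.
So p < 0.001.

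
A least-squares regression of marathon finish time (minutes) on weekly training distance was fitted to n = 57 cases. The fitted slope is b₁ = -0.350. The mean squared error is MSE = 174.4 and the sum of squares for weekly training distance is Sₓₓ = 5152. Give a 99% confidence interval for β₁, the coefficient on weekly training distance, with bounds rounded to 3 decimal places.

SE(b₁) = √(MSE/Sₓₓ) = √(174.4/5152) = 0.183986.
df = n − 2 = 55.
t* = t_{0.005, 55} = 2.668216.
Margin = t* × SE = 2.668216 × 0.183986 = 0.49091.
CI: -0.350 ± 0.49091 → (-0.841, 0.141).
With 99% confidence, each one-unit increase in weekly training distance is associated with a change of between -0.841 and 0.141 minutes in marathon finish time.

(-0.841, 0.141)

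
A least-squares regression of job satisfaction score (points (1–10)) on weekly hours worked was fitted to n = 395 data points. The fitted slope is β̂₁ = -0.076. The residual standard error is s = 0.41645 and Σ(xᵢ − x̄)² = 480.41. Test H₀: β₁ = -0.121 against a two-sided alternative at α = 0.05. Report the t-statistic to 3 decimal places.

t = 2.368

SE(β̂₁) = s/√Sₓₓ = 0.41645/√480.41 = 0.0190001.
t = (-0.076 − (-0.121)) / 0.0190001 = 2.368.
df = n − 2 = 393.
Two-sided p ≈ 0.0183, which is < 0.05, so reject H₀.
There is evidence that the true slope on weekly hours worked differs from -0.121 points (1–10) per unit.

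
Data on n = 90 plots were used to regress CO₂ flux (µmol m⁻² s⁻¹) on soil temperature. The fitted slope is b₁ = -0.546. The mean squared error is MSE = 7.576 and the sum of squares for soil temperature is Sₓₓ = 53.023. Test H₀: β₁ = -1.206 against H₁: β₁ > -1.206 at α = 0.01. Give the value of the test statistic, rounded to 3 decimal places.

t = 1.746

SE(b₁) = √(MSE/Sₓₓ) = √(7.576/53.023) = 0.377997.
t = (-0.546 − (-1.206)) / 0.377997 = 1.746.
df = n − 2 = 88.
One-sided p ≈ 0.0421, which is ≥ 0.01, so fail to reject H₀.
The data do not give significant evidence that the true slope on soil temperature exceeds -1.206 µmol m⁻² s⁻¹ per unit.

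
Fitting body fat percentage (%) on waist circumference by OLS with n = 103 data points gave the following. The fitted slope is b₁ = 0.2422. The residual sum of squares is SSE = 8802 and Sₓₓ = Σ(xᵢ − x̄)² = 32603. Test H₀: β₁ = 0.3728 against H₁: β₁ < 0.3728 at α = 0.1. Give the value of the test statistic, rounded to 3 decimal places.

MSE = SSE/(n − 2) = 8802/101 = 87.1485.
SE(b₁) = √(MSE/Sₓₓ) = √(87.1485/32603) = 0.0517013.
t = (0.2422 − 0.3728) / 0.0517013 = -2.526.
df = n − 2 = 101.
One-sided p ≈ 0.0065, which is < 0.1, so reject H₀.
There is evidence that the true slope on waist circumference is below 0.3728 % per unit.

t = -2.526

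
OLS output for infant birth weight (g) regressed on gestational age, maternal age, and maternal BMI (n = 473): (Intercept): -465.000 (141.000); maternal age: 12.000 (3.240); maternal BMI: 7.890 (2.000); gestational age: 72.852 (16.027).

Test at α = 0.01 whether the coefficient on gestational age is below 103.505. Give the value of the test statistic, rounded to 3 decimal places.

t = -1.913

Read off: b = 72.852, SE = 16.027 for gestational age.
H₀: β₁ = 103.505 vs H₁: β₁ < 103.505.
t = (72.852 − 103.505) / 16.027 = -1.913.
df = n − k − 1 = 473 − 3 − 1 = 469.
One-sided p ≈ 0.0282, which is ≥ 0.01, so fail to reject H₀.
The data do not give significant evidence that the true slope on gestational age is below 103.505 g per unit, holding the other predictors fixed.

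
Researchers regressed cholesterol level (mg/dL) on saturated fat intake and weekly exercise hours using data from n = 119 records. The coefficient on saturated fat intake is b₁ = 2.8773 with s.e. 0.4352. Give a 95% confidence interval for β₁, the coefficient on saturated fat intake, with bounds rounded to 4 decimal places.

df = n − k − 1 = 119 − 2 − 1 = 116.
t* = t_{0.025, 116} = 1.980626.
Margin = t* × SE = 1.980626 × 0.4352 = 0.861968.
CI: 2.8773 ± 0.861968 → (2.0153, 3.7393).
With 95% confidence, each one-unit increase in saturated fat intake is associated with a change of between 2.0153 and 3.7393 mg/dL in cholesterol level, holding the other predictors fixed.

(2.0153, 3.7393)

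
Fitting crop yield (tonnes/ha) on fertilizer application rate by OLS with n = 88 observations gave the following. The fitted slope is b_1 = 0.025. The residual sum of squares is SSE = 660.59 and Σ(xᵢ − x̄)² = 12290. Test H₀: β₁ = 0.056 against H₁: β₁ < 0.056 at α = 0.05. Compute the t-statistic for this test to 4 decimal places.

MSE = SSE/(n − 2) = 660.59/86 = 7.68128.
SE(b_1) = √(MSE/Sₓₓ) = √(7.68128/12290) = 0.025.
t = (0.025 − 0.056) / 0.025 = -1.2400.
df = n − 2 = 86.
One-sided p ≈ 0.1092, which is ≥ 0.05, so fail to reject H₀.
The data do not give significant evidence that the true slope on fertilizer application rate is below 0.056 tonnes/ha per unit.

t = -1.2400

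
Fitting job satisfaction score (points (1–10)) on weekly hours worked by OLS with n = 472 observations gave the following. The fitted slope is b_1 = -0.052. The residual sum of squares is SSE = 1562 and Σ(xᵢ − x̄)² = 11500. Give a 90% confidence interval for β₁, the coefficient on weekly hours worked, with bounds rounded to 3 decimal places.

(-0.080, -0.024)

MSE = SSE/(n − 2) = 1562/470 = 3.3234.
SE(b_1) = √(MSE/Sₓₓ) = √(3.3234/11500) = 0.0169998.
df = n − 2 = 470.
t* = t_{0.05, 470} = 1.648102.
Margin = t* × SE = 1.648102 × 0.0169998 = 0.02802.
CI: -0.052 ± 0.02802 → (-0.080, -0.024).
With 90% confidence, each one-unit increase in weekly hours worked is associated with a change of between -0.080 and -0.024 points (1–10) in job satisfaction score.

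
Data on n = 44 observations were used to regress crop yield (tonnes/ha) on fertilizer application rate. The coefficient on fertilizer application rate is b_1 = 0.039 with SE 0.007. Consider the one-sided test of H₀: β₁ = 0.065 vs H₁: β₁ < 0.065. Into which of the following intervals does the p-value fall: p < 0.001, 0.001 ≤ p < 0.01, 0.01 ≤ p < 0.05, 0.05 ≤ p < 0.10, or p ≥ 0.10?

p < 0.001

t = (0.039 − 0.065) / 0.007 = -3.714.
df = n − 2 = 44 − 2 = 42.
One-sided p = P(T_{42} < t) ≈ 0.0003.
So p < 0.001.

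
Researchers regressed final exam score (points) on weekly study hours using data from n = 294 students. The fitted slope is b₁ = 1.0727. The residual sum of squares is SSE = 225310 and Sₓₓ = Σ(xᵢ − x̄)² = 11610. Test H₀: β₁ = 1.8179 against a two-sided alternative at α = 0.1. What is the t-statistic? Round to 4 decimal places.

MSE = SSE/(n − 2) = 225310/292 = 771.61.
SE(b₁) = √(MSE/Sₓₓ) = √(771.61/11610) = 0.2578.
t = (1.0727 − 1.8179) / 0.2578 = -2.8906.
df = n − 2 = 292.
Two-sided p ≈ 0.0041, which is < 0.1, so reject H₀.
There is evidence that the true slope on weekly study hours differs from 1.8179 points per unit.

t = -2.8906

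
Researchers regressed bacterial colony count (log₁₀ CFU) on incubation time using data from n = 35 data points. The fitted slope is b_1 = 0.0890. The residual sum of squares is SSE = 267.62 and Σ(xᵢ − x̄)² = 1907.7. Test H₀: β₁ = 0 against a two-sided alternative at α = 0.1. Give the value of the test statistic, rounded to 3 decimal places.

t = 1.365

MSE = SSE/(n − 2) = 267.62/33 = 8.1097.
SE(b_1) = √(MSE/Sₓₓ) = √(8.1097/1907.7) = 0.0652.
t = 0.0890 / 0.0652 = 1.365.
df = n − 2 = 33.
Two-sided p ≈ 0.1815, which is ≥ 0.1, so fail to reject H₀.
The data do not give significant evidence of an association between incubation time and bacterial colony count.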